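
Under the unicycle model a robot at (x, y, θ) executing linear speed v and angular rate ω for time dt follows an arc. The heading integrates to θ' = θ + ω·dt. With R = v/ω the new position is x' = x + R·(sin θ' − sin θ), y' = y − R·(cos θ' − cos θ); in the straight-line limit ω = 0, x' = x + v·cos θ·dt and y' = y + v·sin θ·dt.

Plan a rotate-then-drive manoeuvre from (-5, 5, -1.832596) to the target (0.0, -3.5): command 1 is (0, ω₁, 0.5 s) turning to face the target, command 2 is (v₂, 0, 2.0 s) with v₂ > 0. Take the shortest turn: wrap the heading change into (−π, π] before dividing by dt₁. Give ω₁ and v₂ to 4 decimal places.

heading to target = atan2(-3.5−5, 0−-5) = -1.0391
Δθ = wrap(-1.0391 − -1.8326) = 0.7935; ω₁ = Δθ/dt₁ = 1.5870
distance = √((0−-5)² + (-3.5−5)²) = 9.8615; v₂ = distance/dt₂ = 4.9308

ω₁ = 1.5870, v₂ = 4.9308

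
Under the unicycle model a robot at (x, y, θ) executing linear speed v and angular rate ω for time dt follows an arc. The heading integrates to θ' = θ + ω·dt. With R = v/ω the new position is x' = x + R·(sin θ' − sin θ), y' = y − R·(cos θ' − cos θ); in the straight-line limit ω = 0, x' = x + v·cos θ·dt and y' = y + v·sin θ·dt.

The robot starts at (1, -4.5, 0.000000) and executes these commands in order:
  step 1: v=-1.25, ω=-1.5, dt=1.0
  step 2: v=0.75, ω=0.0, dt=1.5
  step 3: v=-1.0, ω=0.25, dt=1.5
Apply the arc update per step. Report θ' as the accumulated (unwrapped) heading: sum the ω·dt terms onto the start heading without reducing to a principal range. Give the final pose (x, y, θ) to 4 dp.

step 1: θ'=-1.5000 (R=0.8333) → pose (0.1688, -3.7256, -1.5000)
step 2: θ'=-1.5000 (straight) → pose (0.2483, -4.8478, -1.5000)
step 3: θ'=-1.1250 (R=-4.0000) → pose (-0.1326, -3.4060, -1.1250)

(-0.1326, -3.4060, -1.1250)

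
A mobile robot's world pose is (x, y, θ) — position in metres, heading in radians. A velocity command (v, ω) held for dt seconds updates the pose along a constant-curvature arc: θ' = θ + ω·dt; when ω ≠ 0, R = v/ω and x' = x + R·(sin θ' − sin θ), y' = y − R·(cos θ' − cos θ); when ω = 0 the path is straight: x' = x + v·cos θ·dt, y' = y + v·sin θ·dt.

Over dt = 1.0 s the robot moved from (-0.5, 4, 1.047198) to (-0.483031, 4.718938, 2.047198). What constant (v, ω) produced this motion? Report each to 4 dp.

v = 0.7500, ω = 1.0000

Δθ = 2.047198 − 1.047198 = 1.000000
ω = Δθ/dt = 1.000000/1.0 = 1.0000
R = −Δy/(cos θ' − cos θ) = 0.7500
v = R·ω = 0.7500·1.0000 = 0.7500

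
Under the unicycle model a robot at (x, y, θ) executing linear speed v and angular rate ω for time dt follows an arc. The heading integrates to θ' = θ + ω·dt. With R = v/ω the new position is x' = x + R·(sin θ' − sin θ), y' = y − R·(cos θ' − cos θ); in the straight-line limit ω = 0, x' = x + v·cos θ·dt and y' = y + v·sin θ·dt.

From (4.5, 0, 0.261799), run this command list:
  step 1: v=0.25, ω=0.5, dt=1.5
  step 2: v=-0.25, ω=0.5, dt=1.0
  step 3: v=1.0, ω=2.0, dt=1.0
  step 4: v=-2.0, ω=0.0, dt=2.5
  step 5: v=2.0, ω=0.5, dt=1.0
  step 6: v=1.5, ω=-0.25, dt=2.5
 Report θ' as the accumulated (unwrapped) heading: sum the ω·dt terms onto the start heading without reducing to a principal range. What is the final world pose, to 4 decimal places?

(3.9596, -0.8161, 3.3868)

step 1: θ'=1.0118 (R=0.5000) → pose (4.7945, 0.2178, 1.0118)
step 2: θ'=1.5118 (R=-0.5000) → pose (4.7192, -0.0179, 1.5118)
step 3: θ'=3.5118 (R=0.5000) → pose (4.0392, 0.4777, 3.5118)
step 4: θ'=3.5118 (straight) → pose (8.7005, 2.2868, 3.5118)
step 5: θ'=4.0118 (R=4.0000) → pose (7.0899, 1.1364, 4.0118)
step 6: θ'=3.3868 (R=-6.0000) → pose (3.9596, -0.8161, 3.3868)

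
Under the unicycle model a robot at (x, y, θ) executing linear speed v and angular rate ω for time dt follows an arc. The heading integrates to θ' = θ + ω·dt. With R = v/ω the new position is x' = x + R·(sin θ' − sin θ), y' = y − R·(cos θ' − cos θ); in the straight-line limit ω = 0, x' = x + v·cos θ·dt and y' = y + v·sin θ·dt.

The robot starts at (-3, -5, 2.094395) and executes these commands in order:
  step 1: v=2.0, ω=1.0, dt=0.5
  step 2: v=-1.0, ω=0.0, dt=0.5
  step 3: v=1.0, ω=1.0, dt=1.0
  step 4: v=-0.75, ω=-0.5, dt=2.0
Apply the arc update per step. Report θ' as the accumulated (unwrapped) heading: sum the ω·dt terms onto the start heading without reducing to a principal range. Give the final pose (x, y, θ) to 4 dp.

step 1: θ'=2.5944 (R=2.0000) → pose (-3.6915, -4.2920, 2.5944)
step 2: θ'=2.5944 (straight) → pose (-3.2645, -4.5522, 2.5944)
step 3: θ'=3.5944 (R=1.0000) → pose (-4.2222, -4.5069, 3.5944)
step 4: θ'=2.5944 (R=1.5000) → pose (-2.7856, -4.5748, 2.5944)

(-2.7856, -4.5748, 2.5944)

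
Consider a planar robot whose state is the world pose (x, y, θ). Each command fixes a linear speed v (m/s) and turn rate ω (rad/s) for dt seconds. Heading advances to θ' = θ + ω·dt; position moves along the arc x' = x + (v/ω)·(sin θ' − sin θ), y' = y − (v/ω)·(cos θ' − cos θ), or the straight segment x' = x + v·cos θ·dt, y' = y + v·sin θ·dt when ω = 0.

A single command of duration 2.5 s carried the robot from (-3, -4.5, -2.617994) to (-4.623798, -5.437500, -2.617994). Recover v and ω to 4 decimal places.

Δθ = -2.617994 − -2.617994 = 0.000000
ω = Δθ/dt = 0.000000/2.5 = 0.0000
ω = 0 → v = (Δx·cos θ + Δy·sin θ)/dt = 0.7500

v = 0.7500, ω = 0.0000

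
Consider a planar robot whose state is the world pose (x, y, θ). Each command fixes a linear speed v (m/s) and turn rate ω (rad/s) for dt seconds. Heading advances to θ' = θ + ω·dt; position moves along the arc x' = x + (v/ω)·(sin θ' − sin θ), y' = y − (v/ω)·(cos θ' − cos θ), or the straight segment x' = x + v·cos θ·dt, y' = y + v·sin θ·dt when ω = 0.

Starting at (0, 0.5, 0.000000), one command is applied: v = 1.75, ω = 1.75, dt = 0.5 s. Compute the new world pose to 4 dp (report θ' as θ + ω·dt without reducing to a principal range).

(0.7675, 0.8590, 0.8750)

θ' = 0.0000 + 1.75·0.5 = 0.8750
R = v/ω = 1.75/1.75 = 1.0000
x' = 0 + 1.0000·(sin 0.8750 − sin 0.0000) = 0.7675
y' = 0.5 − 1.0000·(cos 0.8750 − cos 0.0000) = 0.8590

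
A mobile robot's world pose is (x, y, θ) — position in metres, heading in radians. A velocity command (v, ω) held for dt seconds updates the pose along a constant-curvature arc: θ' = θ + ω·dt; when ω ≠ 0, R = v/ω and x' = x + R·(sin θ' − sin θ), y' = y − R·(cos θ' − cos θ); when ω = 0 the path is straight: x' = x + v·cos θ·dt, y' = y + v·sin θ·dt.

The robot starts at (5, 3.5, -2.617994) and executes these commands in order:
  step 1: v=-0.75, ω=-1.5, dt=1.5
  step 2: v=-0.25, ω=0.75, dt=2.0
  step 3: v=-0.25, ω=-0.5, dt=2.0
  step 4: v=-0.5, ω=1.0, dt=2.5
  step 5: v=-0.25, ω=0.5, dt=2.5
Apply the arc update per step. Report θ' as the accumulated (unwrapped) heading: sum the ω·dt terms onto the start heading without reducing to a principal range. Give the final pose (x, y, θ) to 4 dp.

(7.1172, 2.8709, -0.6180)

step 1: θ'=-4.8680 (R=0.5000) → pose (5.7440, 2.9895, -4.8680)
step 2: θ'=-3.3680 (R=-0.3333) → pose (5.9984, 2.6130, -3.3680)
step 3: θ'=-4.3680 (R=0.5000) → pose (6.3568, 2.2946, -4.3680)
step 4: θ'=-1.8680 (R=-0.5000) → pose (7.3056, 2.3170, -1.8680)
step 5: θ'=-0.6180 (R=-0.5000) → pose (7.1172, 2.8709, -0.6180)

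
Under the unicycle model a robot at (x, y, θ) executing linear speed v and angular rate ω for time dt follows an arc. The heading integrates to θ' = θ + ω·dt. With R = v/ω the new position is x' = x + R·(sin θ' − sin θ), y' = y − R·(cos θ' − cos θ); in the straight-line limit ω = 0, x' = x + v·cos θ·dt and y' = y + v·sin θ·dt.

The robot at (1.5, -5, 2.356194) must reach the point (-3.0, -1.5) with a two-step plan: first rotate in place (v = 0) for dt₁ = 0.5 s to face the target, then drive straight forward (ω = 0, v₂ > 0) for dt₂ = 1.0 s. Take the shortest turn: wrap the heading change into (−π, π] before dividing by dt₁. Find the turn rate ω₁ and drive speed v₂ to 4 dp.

ω₁ = 0.2487, v₂ = 5.7009

heading to target = atan2(-1.5−-5, -3−1.5) = 2.4805
Δθ = wrap(2.4805 − 2.3562) = 0.1244; ω₁ = Δθ/dt₁ = 0.2487
distance = √((-3−1.5)² + (-1.5−-5)²) = 5.7009; v₂ = distance/dt₂ = 5.7009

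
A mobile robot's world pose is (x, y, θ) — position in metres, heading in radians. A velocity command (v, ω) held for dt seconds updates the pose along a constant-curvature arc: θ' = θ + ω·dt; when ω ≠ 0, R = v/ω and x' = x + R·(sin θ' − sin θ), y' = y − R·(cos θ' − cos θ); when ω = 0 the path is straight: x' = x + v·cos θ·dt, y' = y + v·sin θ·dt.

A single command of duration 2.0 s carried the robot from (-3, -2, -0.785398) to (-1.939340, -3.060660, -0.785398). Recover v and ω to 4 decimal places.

Δθ = -0.785398 − -0.785398 = 0.000000
ω = Δθ/dt = 0.000000/2.0 = 0.0000
ω = 0 → v = (Δx·cos θ + Δy·sin θ)/dt = 0.7500

v = 0.7500, ω = 0.0000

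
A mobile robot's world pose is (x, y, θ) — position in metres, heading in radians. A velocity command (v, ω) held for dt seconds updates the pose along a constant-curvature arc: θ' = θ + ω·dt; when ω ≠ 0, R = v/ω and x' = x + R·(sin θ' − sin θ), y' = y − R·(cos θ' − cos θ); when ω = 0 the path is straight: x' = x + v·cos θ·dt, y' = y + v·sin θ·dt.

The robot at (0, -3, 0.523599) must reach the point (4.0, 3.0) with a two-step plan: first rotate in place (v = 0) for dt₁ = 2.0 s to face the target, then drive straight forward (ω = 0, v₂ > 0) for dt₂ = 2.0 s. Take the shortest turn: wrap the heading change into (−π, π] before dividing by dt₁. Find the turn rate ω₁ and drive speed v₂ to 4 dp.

ω₁ = 0.2296, v₂ = 3.6056

heading to target = atan2(3−-3, 4−0) = 0.9828
Δθ = wrap(0.9828 − 0.5236) = 0.4592; ω₁ = Δθ/dt₁ = 0.2296
distance = √((4−0)² + (3−-3)²) = 7.2111; v₂ = distance/dt₂ = 3.6056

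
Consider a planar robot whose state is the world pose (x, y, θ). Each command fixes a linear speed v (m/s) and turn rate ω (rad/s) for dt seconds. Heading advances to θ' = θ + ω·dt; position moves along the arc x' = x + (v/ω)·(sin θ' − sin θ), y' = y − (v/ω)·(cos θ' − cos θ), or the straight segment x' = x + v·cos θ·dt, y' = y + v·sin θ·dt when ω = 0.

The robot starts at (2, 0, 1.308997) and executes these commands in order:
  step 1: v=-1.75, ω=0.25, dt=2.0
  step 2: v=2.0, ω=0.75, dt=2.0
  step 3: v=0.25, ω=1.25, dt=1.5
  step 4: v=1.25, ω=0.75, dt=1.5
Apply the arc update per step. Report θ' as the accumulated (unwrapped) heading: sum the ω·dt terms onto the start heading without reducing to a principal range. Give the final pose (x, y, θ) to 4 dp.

(0.3063, -2.6602, 6.3090)

step 1: θ'=1.8090 (R=-7.0000) → pose (1.9591, -3.4634, 1.8090)
step 2: θ'=3.3090 (R=2.6667) → pose (-1.0766, -1.4632, 3.3090)
step 3: θ'=5.1840 (R=0.2000) → pose (-1.2214, -1.7513, 5.1840)
step 4: θ'=6.3090 (R=1.6667) → pose (0.3063, -2.6602, 6.3090)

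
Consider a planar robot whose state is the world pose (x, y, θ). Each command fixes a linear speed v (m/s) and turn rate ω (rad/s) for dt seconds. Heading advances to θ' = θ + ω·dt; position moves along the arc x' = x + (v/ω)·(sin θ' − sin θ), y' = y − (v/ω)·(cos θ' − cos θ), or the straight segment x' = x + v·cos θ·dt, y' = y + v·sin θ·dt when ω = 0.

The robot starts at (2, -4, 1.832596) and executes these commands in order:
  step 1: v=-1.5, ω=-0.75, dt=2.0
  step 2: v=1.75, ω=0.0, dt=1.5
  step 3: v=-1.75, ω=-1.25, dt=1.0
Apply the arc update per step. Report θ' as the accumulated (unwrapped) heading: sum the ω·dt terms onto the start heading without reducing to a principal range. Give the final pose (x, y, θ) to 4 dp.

(1.6336, -5.0787, -0.9174)

step 1: θ'=0.3326 (R=2.0000) → pose (0.7211, -6.4080, 0.3326)
step 2: θ'=0.3326 (straight) → pose (3.2023, -5.5510, 0.3326)
step 3: θ'=-0.9174 (R=1.4000) → pose (1.6336, -5.0787, -0.9174)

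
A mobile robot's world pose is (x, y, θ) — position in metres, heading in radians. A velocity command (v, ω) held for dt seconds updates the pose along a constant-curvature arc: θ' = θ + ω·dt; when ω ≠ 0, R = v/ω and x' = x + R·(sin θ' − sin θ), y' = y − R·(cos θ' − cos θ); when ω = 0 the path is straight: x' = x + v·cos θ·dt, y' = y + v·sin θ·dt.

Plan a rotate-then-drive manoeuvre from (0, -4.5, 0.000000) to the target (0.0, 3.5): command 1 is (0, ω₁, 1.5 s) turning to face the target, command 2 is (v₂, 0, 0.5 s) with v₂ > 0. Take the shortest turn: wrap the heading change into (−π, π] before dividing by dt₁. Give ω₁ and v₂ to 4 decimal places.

ω₁ = 1.0472, v₂ = 16.0000

heading to target = atan2(3.5−-4.5, 0−0) = 1.5708
Δθ = wrap(1.5708 − 0.0000) = 1.5708; ω₁ = Δθ/dt₁ = 1.0472
distance = √((0−0)² + (3.5−-4.5)²) = 8.0000; v₂ = distance/dt₂ = 16.0000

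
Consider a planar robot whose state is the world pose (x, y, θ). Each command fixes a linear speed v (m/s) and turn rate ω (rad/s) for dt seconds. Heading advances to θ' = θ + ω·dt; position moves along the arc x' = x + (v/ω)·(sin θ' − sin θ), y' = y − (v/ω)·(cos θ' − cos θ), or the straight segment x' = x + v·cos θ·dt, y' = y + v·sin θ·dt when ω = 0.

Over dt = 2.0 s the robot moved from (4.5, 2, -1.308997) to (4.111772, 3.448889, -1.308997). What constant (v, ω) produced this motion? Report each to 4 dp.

Δθ = -1.308997 − -1.308997 = 0.000000
ω = Δθ/dt = 0.000000/2.0 = 0.0000
ω = 0 → v = (Δx·cos θ + Δy·sin θ)/dt = -0.7500

v = -0.7500, ω = 0.0000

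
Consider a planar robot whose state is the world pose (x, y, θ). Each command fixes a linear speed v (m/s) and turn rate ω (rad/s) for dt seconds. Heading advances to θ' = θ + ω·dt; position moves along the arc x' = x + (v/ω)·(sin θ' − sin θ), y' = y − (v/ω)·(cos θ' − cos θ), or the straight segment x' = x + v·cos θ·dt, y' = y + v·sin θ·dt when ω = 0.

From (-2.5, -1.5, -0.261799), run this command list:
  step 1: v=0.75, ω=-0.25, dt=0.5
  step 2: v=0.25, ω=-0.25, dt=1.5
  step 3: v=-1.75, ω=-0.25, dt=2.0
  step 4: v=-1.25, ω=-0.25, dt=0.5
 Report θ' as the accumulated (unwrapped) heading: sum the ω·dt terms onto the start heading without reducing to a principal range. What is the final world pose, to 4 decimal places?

step 1: θ'=-0.3868 (R=-3.0000) → pose (-2.1448, -1.6194, -0.3868)
step 2: θ'=-0.7618 (R=-1.0000) → pose (-1.8318, -1.8219, -0.7618)
step 3: θ'=-1.2618 (R=7.0000) → pose (-3.6687, 1.1145, -1.2618)
step 4: θ'=-1.3868 (R=5.0000) → pose (-3.8211, 1.7202, -1.3868)

(-3.8211, 1.7202, -1.3868)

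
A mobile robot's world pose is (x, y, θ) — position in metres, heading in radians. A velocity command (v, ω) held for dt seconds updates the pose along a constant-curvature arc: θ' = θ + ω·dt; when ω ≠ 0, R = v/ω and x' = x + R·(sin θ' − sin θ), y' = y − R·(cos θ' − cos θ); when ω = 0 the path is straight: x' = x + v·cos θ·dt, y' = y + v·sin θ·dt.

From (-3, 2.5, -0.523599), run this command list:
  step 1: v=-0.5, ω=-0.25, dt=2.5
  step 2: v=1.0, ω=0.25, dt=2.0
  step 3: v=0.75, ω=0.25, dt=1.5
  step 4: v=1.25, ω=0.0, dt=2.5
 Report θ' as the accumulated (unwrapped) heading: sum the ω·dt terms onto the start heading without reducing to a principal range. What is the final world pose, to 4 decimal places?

step 1: θ'=-1.1486 (R=2.0000) → pose (-3.8244, 3.4125, -1.1486)
step 2: θ'=-0.6486 (R=4.0000) → pose (-2.5919, 1.8639, -0.6486)
step 3: θ'=-0.2736 (R=3.0000) → pose (-1.5903, 1.3662, -0.2736)
step 4: θ'=-0.2736 (straight) → pose (1.4185, 0.5219, -0.2736)

(1.4185, 0.5219, -0.2736)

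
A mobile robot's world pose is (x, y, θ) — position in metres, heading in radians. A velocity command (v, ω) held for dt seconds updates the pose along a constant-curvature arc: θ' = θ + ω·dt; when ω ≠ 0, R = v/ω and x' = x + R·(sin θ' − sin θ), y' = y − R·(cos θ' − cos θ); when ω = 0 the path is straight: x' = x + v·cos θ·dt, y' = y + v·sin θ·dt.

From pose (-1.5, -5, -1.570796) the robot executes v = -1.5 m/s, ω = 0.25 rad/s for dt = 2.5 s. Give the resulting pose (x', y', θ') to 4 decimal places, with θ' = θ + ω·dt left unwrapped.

θ' = -1.5708 + 0.25·2.5 = -0.9458
R = v/ω = -1.5/0.25 = -6.0000
x' = -1.5 + -6.0000·(sin -0.9458 − sin -1.5708) = -2.6342
y' = -5 − -6.0000·(cos -0.9458 − cos -1.5708) = -1.4894

(-2.6342, -1.4894, -0.9458)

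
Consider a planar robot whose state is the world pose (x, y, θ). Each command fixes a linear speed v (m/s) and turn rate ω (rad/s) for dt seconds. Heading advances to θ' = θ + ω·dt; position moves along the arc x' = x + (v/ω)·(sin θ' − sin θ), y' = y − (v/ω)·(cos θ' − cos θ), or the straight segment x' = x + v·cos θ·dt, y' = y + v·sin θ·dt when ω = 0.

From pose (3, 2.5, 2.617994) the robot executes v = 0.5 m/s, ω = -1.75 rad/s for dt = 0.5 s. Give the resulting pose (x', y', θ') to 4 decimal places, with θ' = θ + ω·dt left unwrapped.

(2.8614, 2.6985, 1.7430)

θ' = 2.6180 + -1.75·0.5 = 1.7430
R = v/ω = 0.5/-1.75 = -0.2857
x' = 3 + -0.2857·(sin 1.7430 − sin 2.6180) = 2.8614
y' = 2.5 − -0.2857·(cos 1.7430 − cos 2.6180) = 2.6985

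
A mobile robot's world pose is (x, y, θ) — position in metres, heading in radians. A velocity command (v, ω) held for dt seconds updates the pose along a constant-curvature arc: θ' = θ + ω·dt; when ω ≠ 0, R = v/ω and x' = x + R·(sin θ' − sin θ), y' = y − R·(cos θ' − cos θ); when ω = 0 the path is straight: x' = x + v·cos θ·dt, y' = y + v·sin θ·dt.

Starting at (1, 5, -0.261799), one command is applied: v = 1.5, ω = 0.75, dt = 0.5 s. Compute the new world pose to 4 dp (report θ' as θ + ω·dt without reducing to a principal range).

θ' = -0.2618 + 0.75·0.5 = 0.1132
R = v/ω = 1.5/0.75 = 2.0000
x' = 1 + 2.0000·(sin 0.1132 − sin -0.2618) = 1.7436
y' = 5 − 2.0000·(cos 0.1132 − cos -0.2618) = 4.9447

(1.7436, 4.9447, 0.1132)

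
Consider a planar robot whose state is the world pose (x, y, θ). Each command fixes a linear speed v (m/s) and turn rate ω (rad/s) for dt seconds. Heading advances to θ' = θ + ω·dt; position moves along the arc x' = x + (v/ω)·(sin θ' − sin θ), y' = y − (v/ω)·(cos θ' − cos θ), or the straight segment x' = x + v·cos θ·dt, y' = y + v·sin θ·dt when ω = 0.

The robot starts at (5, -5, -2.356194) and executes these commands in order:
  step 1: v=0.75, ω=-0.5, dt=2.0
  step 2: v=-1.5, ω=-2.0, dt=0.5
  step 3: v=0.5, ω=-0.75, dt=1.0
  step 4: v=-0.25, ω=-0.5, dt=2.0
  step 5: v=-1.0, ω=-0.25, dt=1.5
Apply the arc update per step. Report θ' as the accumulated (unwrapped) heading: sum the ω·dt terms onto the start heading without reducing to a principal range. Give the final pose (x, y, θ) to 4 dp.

step 1: θ'=-3.3562 (R=-1.5000) → pose (3.6199, -5.4049, -3.3562)
step 2: θ'=-4.3562 (R=0.7500) → pose (4.1631, -5.8762, -4.3562)
step 3: θ'=-5.1062 (R=-0.6667) → pose (4.1723, -5.3879, -5.1062)
step 4: θ'=-6.1062 (R=0.5000) → pose (3.7986, -5.6883, -6.1062)
step 5: θ'=-6.4812 (R=4.0000) → pose (2.3075, -5.6726, -6.4812)

(2.3075, -5.6726, -6.4812)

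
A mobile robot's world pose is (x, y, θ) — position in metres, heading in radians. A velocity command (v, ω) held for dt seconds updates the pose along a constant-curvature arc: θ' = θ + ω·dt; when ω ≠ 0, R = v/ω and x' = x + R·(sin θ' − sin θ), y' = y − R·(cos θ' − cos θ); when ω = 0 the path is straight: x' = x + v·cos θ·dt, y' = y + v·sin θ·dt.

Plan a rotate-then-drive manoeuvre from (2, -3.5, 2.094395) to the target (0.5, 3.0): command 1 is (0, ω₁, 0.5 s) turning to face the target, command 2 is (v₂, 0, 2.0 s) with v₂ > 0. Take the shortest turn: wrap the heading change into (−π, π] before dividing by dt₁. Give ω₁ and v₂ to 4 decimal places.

heading to target = atan2(3−-3.5, 0.5−2) = 1.7976
Δθ = wrap(1.7976 − 2.0944) = -0.2968; ω₁ = Δθ/dt₁ = -0.5936
distance = √((0.5−2)² + (3−-3.5)²) = 6.6708; v₂ = distance/dt₂ = 3.3354

ω₁ = -0.5936, v₂ = 3.3354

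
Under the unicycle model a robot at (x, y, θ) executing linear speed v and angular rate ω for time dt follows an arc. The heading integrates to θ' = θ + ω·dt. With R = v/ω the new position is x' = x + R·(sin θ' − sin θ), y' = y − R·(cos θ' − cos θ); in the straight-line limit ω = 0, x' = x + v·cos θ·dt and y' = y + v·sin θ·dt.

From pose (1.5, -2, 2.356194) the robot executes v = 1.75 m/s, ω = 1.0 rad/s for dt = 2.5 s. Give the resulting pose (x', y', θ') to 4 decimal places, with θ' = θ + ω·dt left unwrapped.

θ' = 2.3562 + 1.0·2.5 = 4.8562
R = v/ω = 1.75/1.0 = 1.7500
x' = 1.5 + 1.7500·(sin 4.8562 − sin 2.3562) = -1.4694
y' = -2 − 1.7500·(cos 4.8562 − cos 2.3562) = -3.4882

(-1.4694, -3.4882, 4.8562)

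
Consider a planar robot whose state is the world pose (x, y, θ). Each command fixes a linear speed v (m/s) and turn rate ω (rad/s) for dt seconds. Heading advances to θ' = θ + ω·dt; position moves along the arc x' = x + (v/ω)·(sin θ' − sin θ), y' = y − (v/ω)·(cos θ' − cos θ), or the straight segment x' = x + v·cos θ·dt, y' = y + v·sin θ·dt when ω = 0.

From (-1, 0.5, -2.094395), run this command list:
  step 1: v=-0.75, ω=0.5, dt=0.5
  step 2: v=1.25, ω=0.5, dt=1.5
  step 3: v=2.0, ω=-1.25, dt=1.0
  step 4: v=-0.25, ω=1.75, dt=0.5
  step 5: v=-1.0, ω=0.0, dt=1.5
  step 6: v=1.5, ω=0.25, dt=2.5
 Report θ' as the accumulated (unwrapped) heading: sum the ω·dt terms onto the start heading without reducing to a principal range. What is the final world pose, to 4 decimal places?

(0.4252, -4.6001, -0.8444)

step 1: θ'=-1.8444 (R=-1.5000) → pose (-0.8548, 0.8447, -1.8444)
step 2: θ'=-1.0944 (R=2.5000) → pose (-0.6694, -0.9773, -1.0944)
step 3: θ'=-2.3444 (R=-1.6000) → pose (-0.9466, -2.8289, -2.3444)
step 4: θ'=-1.4694 (R=-0.1429) → pose (-0.9067, -2.7147, -1.4694)
step 5: θ'=-1.4694 (straight) → pose (-1.0586, -1.2224, -1.4694)
step 6: θ'=-0.8444 (R=6.0000) → pose (0.4252, -4.6001, -0.8444)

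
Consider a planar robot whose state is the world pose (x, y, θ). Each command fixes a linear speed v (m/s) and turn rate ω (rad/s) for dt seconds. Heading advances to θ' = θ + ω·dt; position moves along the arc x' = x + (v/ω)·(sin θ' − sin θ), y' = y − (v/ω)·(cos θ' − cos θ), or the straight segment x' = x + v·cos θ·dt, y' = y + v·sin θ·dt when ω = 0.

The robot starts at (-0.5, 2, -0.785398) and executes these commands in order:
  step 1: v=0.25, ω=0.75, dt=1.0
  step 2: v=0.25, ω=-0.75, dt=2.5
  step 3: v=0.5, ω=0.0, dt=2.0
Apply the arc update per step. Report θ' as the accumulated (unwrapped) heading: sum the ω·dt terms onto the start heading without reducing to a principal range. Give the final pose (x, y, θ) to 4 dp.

step 1: θ'=-0.0354 (R=0.3333) → pose (-0.2761, 1.9026, -0.0354)
step 2: θ'=-1.9104 (R=-0.3333) → pose (0.0264, 1.4584, -1.9104)
step 3: θ'=-1.9104 (straight) → pose (-0.3067, 0.5155, -1.9104)

(-0.3067, 0.5155, -1.9104)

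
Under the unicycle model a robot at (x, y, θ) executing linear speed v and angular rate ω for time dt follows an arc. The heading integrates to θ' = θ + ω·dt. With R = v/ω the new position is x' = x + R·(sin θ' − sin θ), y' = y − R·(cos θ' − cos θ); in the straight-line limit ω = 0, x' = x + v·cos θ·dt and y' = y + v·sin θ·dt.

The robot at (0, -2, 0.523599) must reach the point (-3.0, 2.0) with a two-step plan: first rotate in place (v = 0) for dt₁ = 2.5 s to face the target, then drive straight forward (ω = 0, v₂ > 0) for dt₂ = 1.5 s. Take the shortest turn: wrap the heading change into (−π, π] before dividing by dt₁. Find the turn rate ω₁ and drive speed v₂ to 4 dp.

heading to target = atan2(2−-2, -3−0) = 2.2143
Δθ = wrap(2.2143 − 0.5236) = 1.6907; ω₁ = Δθ/dt₁ = 0.6763
distance = √((-3−0)² + (2−-2)²) = 5.0000; v₂ = distance/dt₂ = 3.3333

ω₁ = 0.6763, v₂ = 3.3333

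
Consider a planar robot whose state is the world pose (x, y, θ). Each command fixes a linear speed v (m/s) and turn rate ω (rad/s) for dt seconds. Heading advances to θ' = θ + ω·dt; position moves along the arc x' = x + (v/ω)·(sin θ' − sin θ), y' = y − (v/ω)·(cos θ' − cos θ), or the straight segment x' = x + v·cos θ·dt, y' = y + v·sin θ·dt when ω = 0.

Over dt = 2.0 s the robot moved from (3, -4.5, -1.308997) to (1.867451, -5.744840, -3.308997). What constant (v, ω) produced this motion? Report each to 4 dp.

Δθ = -3.308997 − -1.308997 = -2.000000
ω = Δθ/dt = -2.000000/2.0 = -1.0000
R = −Δy/(cos θ' − cos θ) = -1.0000
v = R·ω = -1.0000·-1.0000 = 1.0000

v = 1.0000, ω = -1.0000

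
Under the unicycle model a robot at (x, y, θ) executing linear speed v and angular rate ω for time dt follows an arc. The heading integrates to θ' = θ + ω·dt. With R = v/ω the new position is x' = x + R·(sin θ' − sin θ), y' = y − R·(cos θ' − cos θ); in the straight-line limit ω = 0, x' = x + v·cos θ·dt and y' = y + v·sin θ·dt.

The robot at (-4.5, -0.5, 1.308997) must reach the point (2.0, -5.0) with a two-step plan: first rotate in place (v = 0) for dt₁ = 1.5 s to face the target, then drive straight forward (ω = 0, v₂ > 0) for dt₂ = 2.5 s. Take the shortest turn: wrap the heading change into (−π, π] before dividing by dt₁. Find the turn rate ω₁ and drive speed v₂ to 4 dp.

ω₁ = -1.2764, v₂ = 3.1623

heading to target = atan2(-5−-0.5, 2−-4.5) = -0.6055
Δθ = wrap(-0.6055 − 1.3090) = -1.9145; ω₁ = Δθ/dt₁ = -1.2764
distance = √((2−-4.5)² + (-5−-0.5)²) = 7.9057; v₂ = distance/dt₂ = 3.1623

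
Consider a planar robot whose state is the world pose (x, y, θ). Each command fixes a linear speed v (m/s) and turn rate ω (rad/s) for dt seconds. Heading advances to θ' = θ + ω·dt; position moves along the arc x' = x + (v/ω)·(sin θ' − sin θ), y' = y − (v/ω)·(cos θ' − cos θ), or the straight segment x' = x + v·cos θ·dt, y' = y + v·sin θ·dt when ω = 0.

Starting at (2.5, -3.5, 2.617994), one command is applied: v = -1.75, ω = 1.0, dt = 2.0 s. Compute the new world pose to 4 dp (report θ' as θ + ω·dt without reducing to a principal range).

(5.1172, -2.1494, 4.6180)

θ' = 2.6180 + 1.0·2.0 = 4.6180
R = v/ω = -1.75/1.0 = -1.7500
x' = 2.5 + -1.7500·(sin 4.6180 − sin 2.6180) = 5.1172
y' = -3.5 − -1.7500·(cos 4.6180 − cos 2.6180) = -2.1494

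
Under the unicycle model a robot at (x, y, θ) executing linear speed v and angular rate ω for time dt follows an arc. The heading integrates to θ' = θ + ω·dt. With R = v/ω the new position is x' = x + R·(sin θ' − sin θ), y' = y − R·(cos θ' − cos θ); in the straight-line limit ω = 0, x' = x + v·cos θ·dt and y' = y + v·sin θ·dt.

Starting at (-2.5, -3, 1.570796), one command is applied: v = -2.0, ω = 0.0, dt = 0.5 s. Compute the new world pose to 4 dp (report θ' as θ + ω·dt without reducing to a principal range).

(-2.5000, -4.0000, 1.5708)

θ' = 1.5708 + 0.0·0.5 = 1.5708
ω = 0 → straight: x' = -2.5 + -2.0·cos(1.5708)·0.5 = -2.5000
y' = -3 + -2.0·sin(1.5708)·0.5 = -4.0000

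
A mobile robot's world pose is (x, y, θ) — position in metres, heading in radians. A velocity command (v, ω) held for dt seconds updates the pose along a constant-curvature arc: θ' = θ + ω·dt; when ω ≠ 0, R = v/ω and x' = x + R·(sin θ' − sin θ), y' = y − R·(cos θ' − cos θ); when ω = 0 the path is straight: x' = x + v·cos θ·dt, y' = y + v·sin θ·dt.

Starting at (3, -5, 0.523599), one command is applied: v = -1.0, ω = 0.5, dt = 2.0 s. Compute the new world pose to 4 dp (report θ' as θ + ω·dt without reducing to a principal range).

(2.0022, -6.6377, 1.5236)

θ' = 0.5236 + 0.5·2.0 = 1.5236
R = v/ω = -1.0/0.5 = -2.0000
x' = 3 + -2.0000·(sin 1.5236 − sin 0.5236) = 2.0022
y' = -5 − -2.0000·(cos 1.5236 − cos 0.5236) = -6.6377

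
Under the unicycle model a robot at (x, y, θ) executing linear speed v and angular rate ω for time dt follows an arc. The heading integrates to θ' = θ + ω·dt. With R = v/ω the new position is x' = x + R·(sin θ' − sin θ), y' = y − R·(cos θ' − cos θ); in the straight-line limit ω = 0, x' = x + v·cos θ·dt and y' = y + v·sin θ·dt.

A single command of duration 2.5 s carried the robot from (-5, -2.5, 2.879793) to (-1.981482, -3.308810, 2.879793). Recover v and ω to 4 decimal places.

Δθ = 2.879793 − 2.879793 = 0.000000
ω = Δθ/dt = 0.000000/2.5 = 0.0000
ω = 0 → v = (Δx·cos θ + Δy·sin θ)/dt = -1.2500

v = -1.2500, ω = 0.0000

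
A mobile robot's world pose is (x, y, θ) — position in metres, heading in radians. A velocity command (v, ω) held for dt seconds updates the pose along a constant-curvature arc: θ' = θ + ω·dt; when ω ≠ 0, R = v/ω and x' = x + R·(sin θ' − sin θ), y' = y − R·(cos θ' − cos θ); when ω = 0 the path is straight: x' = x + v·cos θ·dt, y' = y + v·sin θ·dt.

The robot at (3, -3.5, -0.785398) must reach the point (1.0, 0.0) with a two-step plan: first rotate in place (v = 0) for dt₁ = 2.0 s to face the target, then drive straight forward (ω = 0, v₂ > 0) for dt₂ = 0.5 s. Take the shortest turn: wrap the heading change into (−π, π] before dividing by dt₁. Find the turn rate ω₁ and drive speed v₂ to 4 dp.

ω₁ = 1.4377, v₂ = 8.0623

heading to target = atan2(0−-3.5, 1−3) = 2.0899
Δθ = wrap(2.0899 − -0.7854) = 2.8753; ω₁ = Δθ/dt₁ = 1.4377
distance = √((1−3)² + (0−-3.5)²) = 4.0311; v₂ = distance/dt₂ = 8.0623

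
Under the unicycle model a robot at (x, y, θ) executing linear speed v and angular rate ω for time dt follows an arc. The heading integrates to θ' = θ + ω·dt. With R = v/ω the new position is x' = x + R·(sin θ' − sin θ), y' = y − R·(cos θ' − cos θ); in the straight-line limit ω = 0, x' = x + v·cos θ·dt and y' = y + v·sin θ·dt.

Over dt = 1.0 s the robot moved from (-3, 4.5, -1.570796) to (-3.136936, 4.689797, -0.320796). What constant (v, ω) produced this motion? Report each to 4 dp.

v = -0.2500, ω = 1.2500

Δθ = -0.320796 − -1.570796 = 1.250000
ω = Δθ/dt = 1.250000/1.0 = 1.2500
R = −Δy/(cos θ' − cos θ) = -0.2000
v = R·ω = -0.2000·1.2500 = -0.2500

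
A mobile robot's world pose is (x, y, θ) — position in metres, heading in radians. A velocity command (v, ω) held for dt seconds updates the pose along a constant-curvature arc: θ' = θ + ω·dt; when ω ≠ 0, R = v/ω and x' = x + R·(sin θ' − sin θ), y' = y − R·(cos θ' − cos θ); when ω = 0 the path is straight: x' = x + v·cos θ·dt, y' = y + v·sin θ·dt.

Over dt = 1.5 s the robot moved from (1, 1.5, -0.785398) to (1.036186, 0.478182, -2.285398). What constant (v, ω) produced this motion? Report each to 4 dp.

v = 0.7500, ω = -1.0000

Δθ = -2.285398 − -0.785398 = -1.500000
ω = Δθ/dt = -1.500000/1.5 = -1.0000
R = −Δy/(cos θ' − cos θ) = -0.7500
v = R·ω = -0.7500·-1.0000 = 0.7500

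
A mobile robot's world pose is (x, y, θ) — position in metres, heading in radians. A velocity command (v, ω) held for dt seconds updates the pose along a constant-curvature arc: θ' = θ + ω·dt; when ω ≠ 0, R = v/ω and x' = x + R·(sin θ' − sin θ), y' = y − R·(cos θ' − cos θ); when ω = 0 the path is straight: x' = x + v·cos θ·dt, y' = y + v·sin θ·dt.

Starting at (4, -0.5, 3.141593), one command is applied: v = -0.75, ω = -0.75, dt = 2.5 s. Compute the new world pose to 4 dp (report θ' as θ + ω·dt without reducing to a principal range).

(4.9541, -1.7995, 1.2666)

θ' = 3.1416 + -0.75·2.5 = 1.2666
R = v/ω = -0.75/-0.75 = 1.0000
x' = 4 + 1.0000·(sin 1.2666 − sin 3.1416) = 4.9541
y' = -0.5 − 1.0000·(cos 1.2666 − cos 3.1416) = -1.7995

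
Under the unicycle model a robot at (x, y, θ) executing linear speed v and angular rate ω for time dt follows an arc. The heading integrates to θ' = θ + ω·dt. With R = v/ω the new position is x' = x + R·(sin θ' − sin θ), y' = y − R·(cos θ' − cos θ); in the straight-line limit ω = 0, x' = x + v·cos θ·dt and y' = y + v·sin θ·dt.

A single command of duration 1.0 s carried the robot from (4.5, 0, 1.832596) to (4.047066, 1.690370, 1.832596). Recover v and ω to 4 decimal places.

Δθ = 1.832596 − 1.832596 = 0.000000
ω = Δθ/dt = 0.000000/1.0 = 0.0000
ω = 0 → v = (Δx·cos θ + Δy·sin θ)/dt = 1.7500

v = 1.7500, ω = 0.0000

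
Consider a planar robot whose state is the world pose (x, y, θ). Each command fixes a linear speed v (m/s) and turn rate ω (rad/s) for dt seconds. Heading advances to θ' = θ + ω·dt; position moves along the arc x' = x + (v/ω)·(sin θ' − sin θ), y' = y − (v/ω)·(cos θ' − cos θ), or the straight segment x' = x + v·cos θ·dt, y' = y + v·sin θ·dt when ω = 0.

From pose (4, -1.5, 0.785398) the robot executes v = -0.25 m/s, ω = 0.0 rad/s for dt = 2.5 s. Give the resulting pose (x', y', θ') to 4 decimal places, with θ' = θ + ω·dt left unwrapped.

(3.5581, -1.9419, 0.7854)

θ' = 0.7854 + 0.0·2.5 = 0.7854
ω = 0 → straight: x' = 4 + -0.25·cos(0.7854)·2.5 = 3.5581
y' = -1.5 + -0.25·sin(0.7854)·2.5 = -1.9419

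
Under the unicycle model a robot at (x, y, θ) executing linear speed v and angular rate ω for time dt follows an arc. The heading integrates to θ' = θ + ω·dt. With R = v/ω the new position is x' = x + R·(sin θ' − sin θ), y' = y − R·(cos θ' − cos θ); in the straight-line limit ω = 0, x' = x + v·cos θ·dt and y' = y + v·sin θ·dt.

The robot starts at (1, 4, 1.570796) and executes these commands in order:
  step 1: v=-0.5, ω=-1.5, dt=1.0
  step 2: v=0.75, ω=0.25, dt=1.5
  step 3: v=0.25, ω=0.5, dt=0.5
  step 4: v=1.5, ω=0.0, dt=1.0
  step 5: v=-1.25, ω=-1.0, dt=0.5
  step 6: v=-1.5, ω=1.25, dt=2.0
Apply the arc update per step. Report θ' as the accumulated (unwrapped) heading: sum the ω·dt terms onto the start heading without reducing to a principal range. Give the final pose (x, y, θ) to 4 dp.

(2.1858, 2.4556, 2.6958)

step 1: θ'=0.0708 (R=0.3333) → pose (0.6902, 3.6675, 0.0708)
step 2: θ'=0.4458 (R=3.0000) → pose (1.7716, 3.9532, 0.4458)
step 3: θ'=0.6958 (R=0.5000) → pose (1.8765, 4.0205, 0.6958)
step 4: θ'=0.6958 (straight) → pose (3.0278, 4.9820, 0.6958)
step 5: θ'=0.1958 (R=1.2500) → pose (2.4697, 4.7154, 0.1958)
step 6: θ'=2.6958 (R=-1.2000) → pose (2.1858, 2.4556, 2.6958)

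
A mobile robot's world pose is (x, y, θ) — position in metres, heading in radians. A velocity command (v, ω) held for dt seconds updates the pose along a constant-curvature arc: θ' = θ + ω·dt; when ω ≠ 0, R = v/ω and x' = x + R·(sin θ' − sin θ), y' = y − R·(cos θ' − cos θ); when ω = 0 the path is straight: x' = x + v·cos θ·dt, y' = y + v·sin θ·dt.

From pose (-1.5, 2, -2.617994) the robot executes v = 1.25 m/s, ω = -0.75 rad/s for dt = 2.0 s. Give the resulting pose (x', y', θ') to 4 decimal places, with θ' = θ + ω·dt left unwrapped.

θ' = -2.6180 + -0.75·2.0 = -4.1180
R = v/ω = 1.25/-0.75 = -1.6667
x' = -1.5 + -1.6667·(sin -4.1180 − sin -2.6180) = -3.7141
y' = 2 − -1.6667·(cos -4.1180 − cos -2.6180) = 2.5100

(-3.7141, 2.5100, -4.1180)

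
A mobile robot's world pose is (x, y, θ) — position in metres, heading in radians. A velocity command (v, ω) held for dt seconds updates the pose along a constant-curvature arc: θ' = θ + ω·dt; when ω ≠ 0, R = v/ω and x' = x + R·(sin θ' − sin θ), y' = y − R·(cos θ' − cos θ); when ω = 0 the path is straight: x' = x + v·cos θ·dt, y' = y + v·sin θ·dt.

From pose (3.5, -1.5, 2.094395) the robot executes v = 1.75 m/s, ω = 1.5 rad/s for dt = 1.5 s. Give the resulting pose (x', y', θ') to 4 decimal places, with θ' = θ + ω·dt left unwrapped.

(1.4011, -1.6636, 4.3444)

θ' = 2.0944 + 1.5·1.5 = 4.3444
R = v/ω = 1.75/1.5 = 1.1667
x' = 3.5 + 1.1667·(sin 4.3444 − sin 2.0944) = 1.4011
y' = -1.5 − 1.1667·(cos 4.3444 − cos 2.0944) = -1.6636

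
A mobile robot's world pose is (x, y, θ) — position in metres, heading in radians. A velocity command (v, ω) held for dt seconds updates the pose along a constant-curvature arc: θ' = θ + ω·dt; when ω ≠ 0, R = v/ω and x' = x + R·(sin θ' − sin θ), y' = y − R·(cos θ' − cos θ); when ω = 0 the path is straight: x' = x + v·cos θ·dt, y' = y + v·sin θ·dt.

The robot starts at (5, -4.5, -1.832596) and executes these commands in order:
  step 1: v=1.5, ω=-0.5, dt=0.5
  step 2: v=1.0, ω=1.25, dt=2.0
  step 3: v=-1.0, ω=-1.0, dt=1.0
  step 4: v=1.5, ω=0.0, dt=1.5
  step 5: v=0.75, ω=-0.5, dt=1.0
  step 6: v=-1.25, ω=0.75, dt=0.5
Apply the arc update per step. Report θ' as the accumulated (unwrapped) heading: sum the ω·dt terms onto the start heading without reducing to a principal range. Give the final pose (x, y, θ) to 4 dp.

step 1: θ'=-2.0826 (R=-3.0000) → pose (4.7178, -5.1928, -2.0826)
step 2: θ'=0.4174 (R=0.8000) → pose (5.7396, -6.3159, 0.4174)
step 3: θ'=-0.5826 (R=1.0000) → pose (4.7840, -6.2368, -0.5826)
step 4: θ'=-0.5826 (straight) → pose (6.6629, -7.4747, -0.5826)
step 5: θ'=-1.0826 (R=-1.5000) → pose (7.1623, -8.0237, -1.0826)
step 6: θ'=-0.7076 (R=-1.6667) → pose (6.7737, -7.5389, -0.7076)

(6.7737, -7.5389, -0.7076)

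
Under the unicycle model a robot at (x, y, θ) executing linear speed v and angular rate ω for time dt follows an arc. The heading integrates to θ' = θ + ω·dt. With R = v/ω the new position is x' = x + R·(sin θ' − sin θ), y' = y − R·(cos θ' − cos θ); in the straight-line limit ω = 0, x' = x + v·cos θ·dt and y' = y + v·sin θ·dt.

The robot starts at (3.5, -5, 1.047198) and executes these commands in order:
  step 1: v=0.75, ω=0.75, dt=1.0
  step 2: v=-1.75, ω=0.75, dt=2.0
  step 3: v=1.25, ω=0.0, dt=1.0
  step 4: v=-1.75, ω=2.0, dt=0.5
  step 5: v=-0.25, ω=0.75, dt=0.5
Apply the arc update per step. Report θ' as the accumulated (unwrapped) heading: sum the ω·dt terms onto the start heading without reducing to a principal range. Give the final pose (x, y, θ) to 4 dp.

(5.7021, -5.6181, 4.6722)

step 1: θ'=1.7972 (R=1.0000) → pose (3.6085, -4.2755, 1.7972)
step 2: θ'=3.2972 (R=-2.3333) → pose (6.2439, -6.0569, 3.2972)
step 3: θ'=3.2972 (straight) → pose (5.0090, -6.2506, 3.2972)
step 4: θ'=4.2972 (R=-0.8750) → pose (5.6740, -5.7391, 4.2972)
step 5: θ'=4.6722 (R=-0.3333) → pose (5.7021, -5.6181, 4.6722)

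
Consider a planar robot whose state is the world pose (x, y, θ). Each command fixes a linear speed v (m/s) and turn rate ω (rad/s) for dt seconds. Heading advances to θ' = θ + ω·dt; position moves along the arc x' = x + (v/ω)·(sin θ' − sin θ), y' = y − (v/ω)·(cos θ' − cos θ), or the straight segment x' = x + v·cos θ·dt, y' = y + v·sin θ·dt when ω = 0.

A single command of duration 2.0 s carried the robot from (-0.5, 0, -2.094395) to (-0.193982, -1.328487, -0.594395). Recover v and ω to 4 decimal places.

Δθ = -0.594395 − -2.094395 = 1.500000
ω = Δθ/dt = 1.500000/2.0 = 0.7500
R = −Δy/(cos θ' − cos θ) = 1.0000
v = R·ω = 1.0000·0.7500 = 0.7500

v = 0.7500, ω = 0.7500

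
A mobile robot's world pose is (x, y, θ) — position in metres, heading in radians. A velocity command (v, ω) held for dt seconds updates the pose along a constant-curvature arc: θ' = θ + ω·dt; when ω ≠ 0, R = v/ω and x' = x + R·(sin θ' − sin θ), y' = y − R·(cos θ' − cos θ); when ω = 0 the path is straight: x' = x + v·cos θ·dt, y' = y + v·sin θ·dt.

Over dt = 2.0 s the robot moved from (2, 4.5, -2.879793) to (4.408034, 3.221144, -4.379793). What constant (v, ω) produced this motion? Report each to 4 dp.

v = -1.5000, ω = -0.7500

Δθ = -4.379793 − -2.879793 = -1.500000
ω = Δθ/dt = -1.500000/2.0 = -0.7500
R = Δx/(sin θ' − sin θ) = 2.0000
v = R·ω = 2.0000·-0.7500 = -1.5000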